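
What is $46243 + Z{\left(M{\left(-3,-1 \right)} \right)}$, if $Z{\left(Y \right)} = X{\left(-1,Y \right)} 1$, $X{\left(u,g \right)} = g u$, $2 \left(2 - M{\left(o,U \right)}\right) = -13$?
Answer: $\frac{92469}{2} \approx 46235.0$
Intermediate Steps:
$M{\left(o,U \right)} = \frac{17}{2}$ ($M{\left(o,U \right)} = 2 - - \frac{13}{2} = 2 + \frac{13}{2} = \frac{17}{2}$)
$Z{\left(Y \right)} = - Y$ ($Z{\left(Y \right)} = Y \left(-1\right) 1 = - Y 1 = - Y$)
$46243 + Z{\left(M{\left(-3,-1 \right)} \right)} = 46243 - \frac{17}{2} = \frac{92469}{2}$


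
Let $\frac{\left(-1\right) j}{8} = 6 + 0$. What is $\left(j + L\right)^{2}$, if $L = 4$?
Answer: $1936$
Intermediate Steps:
$j = -48$ ($j = - 8 \left(6 + 0\right) = \left(-8\right) 6 = -48$)
$\left(j + L\right)^{2} = \left(-48 + 4\right)^{2} = \left(-44\right)^{2} = 1936$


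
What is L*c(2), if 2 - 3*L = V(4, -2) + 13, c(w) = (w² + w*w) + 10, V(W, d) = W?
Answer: -90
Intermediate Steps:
c(w) = 10 + 2*w² (c(w) = (w² + w²) + 10 = 2*w² + 10 = 10 + 2*w²)
L = -5 (L = ⅔ - (4 + 13)/3 = ⅔ - ⅓*17 = ⅔ - 17/3 = -5)
L*c(2) = -5*(10 + 2*2²) = -5*(10 + 2*4) = -5*(10 + 8) = -5*18 = -90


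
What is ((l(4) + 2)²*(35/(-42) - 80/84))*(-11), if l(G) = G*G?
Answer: 44550/7 ≈ 6364.3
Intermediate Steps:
l(G) = G²
((l(4) + 2)²*(35/(-42) - 80/84))*(-11) = ((4² + 2)²*(35/(-42) - 80/84))*(-11) = ((16 + 2)²*(35*(-1/42) - 80*1/84))*(-11) = (18²*(-⅚ - 20/21))*(-11) = (324*(-25/14))*(-11) = -4050/7*(-11) = 44550/7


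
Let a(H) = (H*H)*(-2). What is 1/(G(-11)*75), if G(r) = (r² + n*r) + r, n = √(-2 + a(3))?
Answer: 1/9900 + I*√5/49500 ≈ 0.00010101 + 4.5173e-5*I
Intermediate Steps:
a(H) = -2*H² (a(H) = H²*(-2) = -2*H²)
n = 2*I*√5 (n = √(-2 - 2*3²) = √(-2 - 2*9) = √(-2 - 18) = √(-20) = 2*I*√5 ≈ 4.4721*I)
G(r) = r + r² + 2*I*r*√5 (G(r) = (r² + (2*I*√5)*r) + r = (r² + 2*I*r*√5) + r = r + r² + 2*I*r*√5)
1/(G(-11)*75) = 1/(-11*(1 - 11 + 2*I*√5)*75) = 1/(-11*(-10 + 2*I*√5)*75) = 1/((110 - 22*I*√5)*75) = 1/(8250 - 1650*I*√5)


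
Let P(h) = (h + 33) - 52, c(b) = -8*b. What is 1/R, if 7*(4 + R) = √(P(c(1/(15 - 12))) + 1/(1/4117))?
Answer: 294/4967 + 7*√36858/9934 ≈ 0.19447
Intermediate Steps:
P(h) = -19 + h (P(h) = (33 + h) - 52 = -19 + h)
R = -4 + √36858/21 (R = -4 + √((-19 - 8/(15 - 12)) + 1/(1/4117))/7 = -4 + √((-19 - 8/3) + 1/(1/4117))/7 = -4 + √((-19 - 8*⅓) + 4117)/7 = -4 + √((-19 - 8/3) + 4117)/7 = -4 + √(-65/3 + 4117)/7 = -4 + √(12286/3)/7 = -4 + (√36858/3)/7 = -4 + √36858/21 ≈ 5.1421)
1/R = 1/(-4 + √36858/21)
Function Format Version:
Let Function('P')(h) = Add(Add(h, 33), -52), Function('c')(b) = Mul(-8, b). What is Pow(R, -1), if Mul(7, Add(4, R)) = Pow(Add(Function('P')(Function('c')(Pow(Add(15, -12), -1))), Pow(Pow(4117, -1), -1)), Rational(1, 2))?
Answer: Add(Rational(294, 4967), Mul(Rational(7, 9934), Pow(36858, Rational(1, 2)))) ≈ 0.19447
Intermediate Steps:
Function('P')(h) = Add(-19, h) (Function('P')(h) = Add(Add(33, h), -52) = Add(-19, h))
R = Add(-4, Mul(Rational(1, 21), Pow(36858, Rational(1, 2)))) (R = Add(-4, Mul(Rational(1, 7), Pow(Add(Add(-19, Mul(-8, Pow(Add(15, -12), -1))), Pow(Pow(4117, -1), -1)), Rational(1, 2)))) = Add(-4, Mul(Rational(1, 7), Pow(Add(Add(-19, Mul(-8, Pow(3, -1))), Pow(Rational(1, 4117), -1)), Rational(1, 2)))) = Add(-4, Mul(Rational(1, 7), Pow(Add(Add(-19, Mul(-8, Rational(1, 3))), 4117), Rational(1, 2)))) = Add(-4, Mul(Rational(1, 7), Pow(Add(Add(-19, Rational(-8, 3)), 4117), Rational(1, 2)))) = Add(-4, Mul(Rational(1, 7), Pow(Add(Rational(-65, 3), 4117), Rational(1, 2)))) = Add(-4, Mul(Rational(1, 7), Pow(Rational(12286, 3), Rational(1, 2)))) = Add(-4, Mul(Rational(1, 7), Mul(Rational(1, 3), Pow(36858, Rational(1, 2))))) = Add(-4, Mul(Rational(1, 21), Pow(36858, Rational(1, 2)))) ≈ 5.1421)
Pow(R, -1) = Pow(Add(-4, Mul(Rational(1, 21), Pow(36858, Rational(1, 2)))), -1)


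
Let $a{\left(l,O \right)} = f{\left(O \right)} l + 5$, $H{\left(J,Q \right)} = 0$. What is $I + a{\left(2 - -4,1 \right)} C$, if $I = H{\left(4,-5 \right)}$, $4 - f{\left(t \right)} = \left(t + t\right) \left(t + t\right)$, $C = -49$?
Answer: $-245$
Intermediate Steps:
$f{\left(t \right)} = 4 - 4 t^{2}$ ($f{\left(t \right)} = 4 - \left(t + t\right) \left(t + t\right) = 4 - 2 t 2 t = 4 - 4 t^{2}$)
$I = 0$
$a{\left(l,O \right)} = 5 + l \left(4 - 4 O^{2}\right)$ ($a{\left(l,O \right)} = \left(4 - 4 O^{2}\right) l + 5 = l \left(4 - 4 O^{2}\right) + 5 = 5 + l \left(4 - 4 O^{2}\right)$)
$I + a{\left(2 - -4,1 \right)} C = 0 + \left(5 - 4 \left(2 - -4\right) \left(-1 + 1^{2}\right)\right) \left(-49\right) = 0 + \left(5 - 4 \left(2 + 4\right) \left(-1 + 1\right)\right) \left(-49\right) = 0 + \left(5 - 24 \cdot 0\right) \left(-49\right) = 0 + \left(5 + 0\right) \left(-49\right) = 0 + 5 \left(-49\right) = 0 - 245 = -245$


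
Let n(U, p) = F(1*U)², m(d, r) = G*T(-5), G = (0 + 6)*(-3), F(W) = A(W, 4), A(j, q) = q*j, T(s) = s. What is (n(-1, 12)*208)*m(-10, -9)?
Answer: 299520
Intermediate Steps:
A(j, q) = j*q
F(W) = 4*W (F(W) = W*4 = 4*W)
G = -18 (G = 6*(-3) = -18)
m(d, r) = 90 (m(d, r) = -18*(-5) = 90)
n(U, p) = 16*U² (n(U, p) = (4*(1*U))² = (4*U)² = 16*U²)
(n(-1, 12)*208)*m(-10, -9) = ((16*(-1)²)*208)*90 = ((16*1)*208)*90 = (16*208)*90 = 3328*90 = 299520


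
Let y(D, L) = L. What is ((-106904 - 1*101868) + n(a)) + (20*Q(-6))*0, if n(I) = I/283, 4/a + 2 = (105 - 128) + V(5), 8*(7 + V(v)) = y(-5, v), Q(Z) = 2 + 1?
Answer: -14829701508/71033 ≈ -2.0877e+5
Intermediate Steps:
Q(Z) = 3
V(v) = -7 + v/8
a = -32/251 (a = 4/(-2 + ((105 - 128) + (-7 + (1/8)*5))) = 4/(-2 + (-23 + (-7 + 5/8))) = 4/(-2 + (-23 - 51/8)) = 4/(-2 - 235/8) = 4/(-251/8) = 4*(-8/251) = -32/251 ≈ -0.12749)
n(I) = I/283 (n(I) = I*(1/283) = I/283)
((-106904 - 1*101868) + n(a)) + (20*Q(-6))*0 = ((-106904 - 1*101868) + (1/283)*(-32/251)) + (20*3)*0 = ((-106904 - 101868) - 32/71033) + 60*0 = (-208772 - 32/71033) + 0 = -14829701508/71033 + 0 = -14829701508/71033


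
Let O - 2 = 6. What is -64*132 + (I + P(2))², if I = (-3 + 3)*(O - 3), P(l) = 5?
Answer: -8423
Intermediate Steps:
O = 8 (O = 2 + 6 = 8)
I = 0 (I = (-3 + 3)*(8 - 3) = 0*5 = 0)
-64*132 + (I + P(2))² = -64*132 + (0 + 5)² = -8448 + 5² = -8448 + 25 = -8423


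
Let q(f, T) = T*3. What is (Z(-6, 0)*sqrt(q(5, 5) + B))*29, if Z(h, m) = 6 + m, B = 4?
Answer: 174*sqrt(19) ≈ 758.45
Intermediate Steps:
q(f, T) = 3*T
(Z(-6, 0)*sqrt(q(5, 5) + B))*29 = ((6 + 0)*sqrt(3*5 + 4))*29 = (6*sqrt(15 + 4))*29 = (6*sqrt(19))*29 = 174*sqrt(19)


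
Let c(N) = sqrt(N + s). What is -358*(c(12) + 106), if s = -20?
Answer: -37948 - 716*I*sqrt(2) ≈ -37948.0 - 1012.6*I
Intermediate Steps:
c(N) = sqrt(-20 + N) (c(N) = sqrt(N - 20) = sqrt(-20 + N))
-358*(c(12) + 106) = -358*(sqrt(-20 + 12) + 106) = -358*(sqrt(-8) + 106) = -358*(2*I*sqrt(2) + 106) = -358*(106 + 2*I*sqrt(2)) = -37948 - 716*I*sqrt(2)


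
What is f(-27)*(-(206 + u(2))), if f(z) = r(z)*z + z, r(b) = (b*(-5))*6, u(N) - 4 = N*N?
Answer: 4685958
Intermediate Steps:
u(N) = 4 + N² (u(N) = 4 + N*N = 4 + N²)
r(b) = -30*b (r(b) = -5*b*6 = -30*b)
f(z) = z - 30*z² (f(z) = (-30*z)*z + z = -30*z² + z = z - 30*z²)
f(-27)*(-(206 + u(2))) = (-27*(1 - 30*(-27)))*(-(206 + (4 + 2²))) = (-27*(1 + 810))*(-(206 + (4 + 4))) = (-27*811)*(-(206 + 8)) = -(-21897)*214 = -21897*(-214) = 4685958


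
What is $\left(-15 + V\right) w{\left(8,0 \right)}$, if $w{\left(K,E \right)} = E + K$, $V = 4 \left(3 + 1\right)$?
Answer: $8$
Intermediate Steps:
$V = 16$ ($V = 4 \cdot 4 = 16$)
$\left(-15 + V\right) w{\left(8,0 \right)} = \left(-15 + 16\right) \left(0 + 8\right) = 1 \cdot 8 = 8$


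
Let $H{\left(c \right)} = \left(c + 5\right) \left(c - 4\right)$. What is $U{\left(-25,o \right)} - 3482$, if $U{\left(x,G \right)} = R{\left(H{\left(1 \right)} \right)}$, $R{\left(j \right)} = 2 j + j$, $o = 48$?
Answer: $-3536$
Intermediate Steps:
$H{\left(c \right)} = \left(-4 + c\right) \left(5 + c\right)$ ($H{\left(c \right)} = \left(5 + c\right) \left(-4 + c\right) = \left(-4 + c\right) \left(5 + c\right)$)
$R{\left(j \right)} = 3 j$
$U{\left(x,G \right)} = -54$ ($U{\left(x,G \right)} = 3 \left(-20 + 1 + 1^{2}\right) = 3 \left(-20 + 1 + 1\right) = 3 \left(-18\right) = -54$)
$U{\left(-25,o \right)} - 3482 = -54 - 3482 = -3536$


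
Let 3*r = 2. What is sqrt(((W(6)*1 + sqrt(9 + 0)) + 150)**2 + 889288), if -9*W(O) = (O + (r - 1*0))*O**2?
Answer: sqrt(8147233)/3 ≈ 951.45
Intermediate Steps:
r = 2/3 (r = (1/3)*2 = 2/3 ≈ 0.66667)
W(O) = -O**2*(2/3 + O)/9 (W(O) = -(O + (2/3 - 1*0))*O**2/9 = -(O + (2/3 + 0))*O**2/9 = -(O + 2/3)*O**2/9 = -(2/3 + O)*O**2/9 = -O**2*(2/3 + O)/9)
sqrt(((W(6)*1 + sqrt(9 + 0)) + 150)**2 + 889288) = sqrt(((((1/27)*6**2*(-2 - 3*6))*1 + sqrt(9 + 0)) + 150)**2 + 889288) = sqrt(((((1/27)*36*(-2 - 18))*1 + sqrt(9)) + 150)**2 + 889288) = sqrt(((((1/27)*36*(-20))*1 + 3) + 150)**2 + 889288) = sqrt(((-80/3*1 + 3) + 150)**2 + 889288) = sqrt(((-80/3 + 3) + 150)**2 + 889288) = sqrt((-71/3 + 150)**2 + 889288) = sqrt((379/3)**2 + 889288) = sqrt(143641/9 + 889288) = sqrt(8147233/9) = sqrt(8147233)/3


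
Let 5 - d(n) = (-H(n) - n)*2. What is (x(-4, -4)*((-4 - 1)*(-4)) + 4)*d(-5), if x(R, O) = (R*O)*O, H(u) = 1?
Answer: 3828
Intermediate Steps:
x(R, O) = R*O² (x(R, O) = (O*R)*O = R*O²)
d(n) = 7 + 2*n (d(n) = 5 - (-1*1 - n)*2 = 5 - (-1 - n)*2 = 5 - (-2 - 2*n) = 5 + (2 + 2*n) = 7 + 2*n)
(x(-4, -4)*((-4 - 1)*(-4)) + 4)*d(-5) = ((-4*(-4)²)*((-4 - 1)*(-4)) + 4)*(7 + 2*(-5)) = ((-4*16)*(-5*(-4)) + 4)*(7 - 10) = (-64*20 + 4)*(-3) = (-1280 + 4)*(-3) = -1276*(-3) = 3828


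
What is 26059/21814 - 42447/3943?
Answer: -823188221/86012602 ≈ -9.5706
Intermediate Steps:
26059/21814 - 42447/3943 = -823188221/86012602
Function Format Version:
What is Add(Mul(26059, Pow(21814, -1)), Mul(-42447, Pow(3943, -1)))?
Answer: Rational(-823188221, 86012602) ≈ -9.5706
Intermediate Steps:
Add(Mul(26059, Pow(21814, -1)), Mul(-42447, Pow(3943, -1))) = Add(Mul(26059, Rational(1, 21814)), Mul(-42447, Rational(1, 3943))) = Add(Rational(26059, 21814), Rational(-42447, 3943)) = Rational(-823188221, 86012602)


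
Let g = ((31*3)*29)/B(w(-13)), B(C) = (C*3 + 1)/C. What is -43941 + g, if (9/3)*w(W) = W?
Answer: -515605/12 ≈ -42967.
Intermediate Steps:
w(W) = W/3
B(C) = (1 + 3*C)/C (B(C) = (3*C + 1)/C = (1 + 3*C)/C)
g = 11687/12 (g = ((31*3)*29)/(3 + 1/((⅓)*(-13))) = (93*29)/(3 + 1/(-13/3)) = 2697/(3 - 3/13) = 2697/(36/13) = 2697*(13/36) = 11687/12 ≈ 973.92)
-43941 + g = -43941 + 11687/12 = -515605/12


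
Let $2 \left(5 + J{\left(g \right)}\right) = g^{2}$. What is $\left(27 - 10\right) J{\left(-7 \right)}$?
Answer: $\frac{663}{2} \approx 331.5$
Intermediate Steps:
$J{\left(g \right)} = -5 + \frac{g^{2}}{2}$
$\left(27 - 10\right) J{\left(-7 \right)} = \left(27 - 10\right) \left(-5 + \frac{\left(-7\right)^{2}}{2}\right) = 17 \left(-5 + \frac{1}{2} \cdot 49\right) = 17 \left(-5 + \frac{49}{2}\right) = 17 \cdot \frac{39}{2} = \frac{663}{2}$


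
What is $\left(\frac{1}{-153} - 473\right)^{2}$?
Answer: $\frac{5237416900}{23409} \approx 2.2374 \cdot 10^{5}$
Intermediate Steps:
$\left(\frac{1}{-153} - 473\right)^{2} = \left(- \frac{1}{153} - 473\right)^{2} = \left(- \frac{72370}{153}\right)^{2} = \frac{5237416900}{23409}$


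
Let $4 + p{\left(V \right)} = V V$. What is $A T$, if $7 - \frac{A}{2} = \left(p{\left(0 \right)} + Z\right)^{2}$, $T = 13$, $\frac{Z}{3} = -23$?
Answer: $-138372$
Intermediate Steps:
$Z = -69$ ($Z = 3 \left(-23\right) = -69$)
$p{\left(V \right)} = -4 + V^{2}$ ($p{\left(V \right)} = -4 + V V = -4 + V^{2}$)
$A = -10644$ ($A = 14 - 2 \left(\left(-4 + 0^{2}\right) - 69\right)^{2} = 14 - 2 \left(\left(-4 + 0\right) - 69\right)^{2} = 14 - 2 \left(-4 - 69\right)^{2} = 14 - 2 \left(-73\right)^{2} = 14 - 10658 = -10644$)
$A T = \left(-10644\right) 13 = -138372$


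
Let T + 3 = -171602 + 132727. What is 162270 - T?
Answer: 201148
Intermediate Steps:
T = -38878 (T = -3 + (-171602 + 132727) = -3 - 38875 = -38878)
162270 - T = 162270 - 1*(-38878) = 162270 + 38878 = 201148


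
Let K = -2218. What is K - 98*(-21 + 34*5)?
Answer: -16820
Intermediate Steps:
K - 98*(-21 + 34*5) = -2218 - 98*(-21 + 34*5) = -2218 - 98*(-21 + 170) = -2218 - 98*149 = -2218 - 1*14602 = -2218 - 14602 = -16820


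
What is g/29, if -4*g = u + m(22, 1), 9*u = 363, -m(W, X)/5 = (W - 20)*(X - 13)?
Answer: -481/348 ≈ -1.3822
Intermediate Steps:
m(W, X) = -5*(-20 + W)*(-13 + X) (m(W, X) = -5*(W - 20)*(X - 13) = -5*(-20 + W)*(-13 + X))
u = 121/3 (u = (⅑)*363 = 121/3 ≈ 40.333)
g = -481/12 (g = -(121/3 + (-1300 + 65*22 + 100*1 - 5*22*1))/4 = -(121/3 + (-1300 + 1430 + 100 - 110))/4 = -(121/3 + 120)/4 = -¼*481/3 = -481/12 ≈ -40.083)
g/29 = -481/12/29 = -481/12*1/29 = -481/348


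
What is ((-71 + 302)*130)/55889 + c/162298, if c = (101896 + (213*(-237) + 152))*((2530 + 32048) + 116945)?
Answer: 436698411998889/9070672922 ≈ 48144.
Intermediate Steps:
c = 7813586541 (c = (101896 + (-50481 + 152))*(34578 + 116945) = (101896 - 50329)*151523 = 51567*151523 = 7813586541)
((-71 + 302)*130)/55889 + c/162298 = ((-71 + 302)*130)/55889 + 7813586541/162298 = (231*130)*(1/55889) + 7813586541*(1/162298) = 30030*(1/55889) + 7813586541/162298 = 30030/55889 + 7813586541/162298 = 436698411998889/9070672922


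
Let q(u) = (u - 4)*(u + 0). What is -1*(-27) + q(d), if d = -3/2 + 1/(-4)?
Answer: 593/16 ≈ 37.063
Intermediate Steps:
d = -7/4 (d = -3*1/2 + 1*(-1/4) = -3/2 - 1/4 = -7/4 ≈ -1.7500)
q(u) = u*(-4 + u) (q(u) = (-4 + u)*u = u*(-4 + u))
-1*(-27) + q(d) = -1*(-27) - 7*(-4 - 7/4)/4 = 27 - 7/4*(-23/4) = 27 + 161/16 = 593/16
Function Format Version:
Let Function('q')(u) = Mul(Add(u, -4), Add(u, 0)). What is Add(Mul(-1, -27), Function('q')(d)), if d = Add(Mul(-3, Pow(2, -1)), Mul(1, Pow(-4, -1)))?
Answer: Rational(593, 16) ≈ 37.063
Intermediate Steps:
d = Rational(-7, 4) (d = Add(Mul(-3, Rational(1, 2)), Mul(1, Rational(-1, 4))) = Add(Rational(-3, 2), Rational(-1, 4)) = Rational(-7, 4) ≈ -1.7500)
Function('q')(u) = Mul(u, Add(-4, u)) (Function('q')(u) = Mul(Add(-4, u), u) = Mul(u, Add(-4, u)))
Add(Mul(-1, -27), Function('q')(d)) = Add(Mul(-1, -27), Mul(Rational(-7, 4), Add(-4, Rational(-7, 4)))) = Add(27, Mul(Rational(-7, 4), Rational(-23, 4))) = Add(27, Rational(161, 16)) = Rational(593, 16)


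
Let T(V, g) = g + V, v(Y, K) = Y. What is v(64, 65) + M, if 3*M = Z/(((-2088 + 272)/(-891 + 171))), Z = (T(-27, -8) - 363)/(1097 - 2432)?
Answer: 1293788/20203 ≈ 64.039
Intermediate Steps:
T(V, g) = V + g
Z = 398/1335 (Z = ((-27 - 8) - 363)/(1097 - 2432) = (-35 - 363)/(-1335) = -398*(-1/1335) = 398/1335 ≈ 0.29813)
M = 796/20203 (M = (398/(1335*(((-2088 + 272)/(-891 + 171)))))/3 = (398/(1335*((-1816/(-720)))))/3 = (398/(1335*((-1816*(-1/720)))))/3 = (398/(1335*(227/90)))/3 = ((398/1335)*(90/227))/3 = (1/3)*(2388/20203) = 796/20203 ≈ 0.039400)
v(64, 65) + M = 64 + 796/20203 = 1293788/20203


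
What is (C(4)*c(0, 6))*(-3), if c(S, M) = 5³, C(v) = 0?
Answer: 0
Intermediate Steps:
c(S, M) = 125
(C(4)*c(0, 6))*(-3) = (0*125)*(-3) = 0*(-3) = 0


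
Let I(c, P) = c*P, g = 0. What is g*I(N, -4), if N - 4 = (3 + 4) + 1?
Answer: 0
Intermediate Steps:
N = 12 (N = 4 + ((3 + 4) + 1) = 4 + (7 + 1) = 4 + 8 = 12)
I(c, P) = P*c
g*I(N, -4) = 0*(-4*12) = 0*(-48) = 0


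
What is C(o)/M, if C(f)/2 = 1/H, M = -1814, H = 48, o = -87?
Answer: -1/43536 ≈ -2.2969e-5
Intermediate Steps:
C(f) = 1/24 (C(f) = 2/48 = 2*(1/48) = 1/24)
C(o)/M = (1/24)/(-1814) = (1/24)*(-1/1814) = -1/43536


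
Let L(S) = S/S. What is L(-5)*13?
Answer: 13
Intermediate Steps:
L(S) = 1
L(-5)*13 = 1*13 = 13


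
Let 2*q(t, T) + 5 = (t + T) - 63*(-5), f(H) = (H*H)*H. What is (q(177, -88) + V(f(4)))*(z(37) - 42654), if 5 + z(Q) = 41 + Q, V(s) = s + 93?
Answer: -30360253/2 ≈ -1.5180e+7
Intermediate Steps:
f(H) = H³ (f(H) = H²*H = H³)
V(s) = 93 + s
q(t, T) = 155 + T/2 + t/2 (q(t, T) = -5/2 + ((t + T) - 63*(-5))/2 = -5/2 + ((T + t) + 315)/2 = -5/2 + (315 + T + t)/2 = -5/2 + (315/2 + T/2 + t/2) = 155 + T/2 + t/2)
z(Q) = 36 + Q (z(Q) = -5 + (41 + Q) = 36 + Q)
(q(177, -88) + V(f(4)))*(z(37) - 42654) = ((155 + (½)*(-88) + (½)*177) + (93 + 4³))*((36 + 37) - 42654) = ((155 - 44 + 177/2) + (93 + 64))*(73 - 42654) = (399/2 + 157)*(-42581) = (713/2)*(-42581) = -30360253/2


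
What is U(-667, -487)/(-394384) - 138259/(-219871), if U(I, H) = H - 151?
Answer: 27333707577/43356802232 ≈ 0.63044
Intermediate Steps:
U(I, H) = -151 + H
U(-667, -487)/(-394384) - 138259/(-219871) = (-151 - 487)/(-394384) - 138259/(-219871) = -638*(-1/394384) - 138259*(-1/219871) = 319/197192 + 138259/219871 = 27333707577/43356802232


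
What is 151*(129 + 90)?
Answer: 33069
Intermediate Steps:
151*(129 + 90) = 151*219 = 33069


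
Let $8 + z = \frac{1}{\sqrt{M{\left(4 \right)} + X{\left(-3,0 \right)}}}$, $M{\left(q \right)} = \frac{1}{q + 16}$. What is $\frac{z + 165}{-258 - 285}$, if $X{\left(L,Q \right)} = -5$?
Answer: $- \frac{157}{543} + \frac{2 i \sqrt{55}}{17919} \approx -0.28913 + 0.00082775 i$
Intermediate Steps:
$M{\left(q \right)} = \frac{1}{16 + q}$
$z = -8 - \frac{2 i \sqrt{55}}{33}$ ($z = -8 + \frac{1}{\sqrt{\frac{1}{16 + 4} - 5}} = -8 + \frac{1}{\sqrt{\frac{1}{20} - 5}} = -8 + \frac{1}{\sqrt{- \frac{99}{20}}} = -8 + \frac{1}{\frac{3}{10} i \sqrt{55}} = -8 - \frac{2 i \sqrt{55}}{33} \approx -8.0 - 0.44947 i$)
$\frac{z + 165}{-258 - 285} = \frac{\left(-8 - \frac{2 i \sqrt{55}}{33}\right) + 165}{-258 - 285} = \frac{157 - \frac{2 i \sqrt{55}}{33}}{-543} = \left(157 - \frac{2 i \sqrt{55}}{33}\right) \left(- \frac{1}{543}\right) = - \frac{157}{543} + \frac{2 i \sqrt{55}}{17919}$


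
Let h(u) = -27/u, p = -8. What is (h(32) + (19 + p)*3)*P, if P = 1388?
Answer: 357063/8 ≈ 44633.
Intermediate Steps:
(h(32) + (19 + p)*3)*P = (-27/32 + (19 - 8)*3)*1388 = (-27*1/32 + 11*3)*1388 = (-27/32 + 33)*1388 = (1029/32)*1388 = 357063/8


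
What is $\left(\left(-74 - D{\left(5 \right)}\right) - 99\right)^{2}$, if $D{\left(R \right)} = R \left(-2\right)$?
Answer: $26569$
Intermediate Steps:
$D{\left(R \right)} = - 2 R$
$\left(\left(-74 - D{\left(5 \right)}\right) - 99\right)^{2} = \left(\left(-74 - \left(-2\right) 5\right) - 99\right)^{2} = \left(\left(-74 - -10\right) - 99\right)^{2} = \left(\left(-74 + 10\right) - 99\right)^{2} = \left(-64 - 99\right)^{2} = \left(-163\right)^{2} = 26569$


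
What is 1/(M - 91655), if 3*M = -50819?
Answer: -3/325784 ≈ -9.2086e-6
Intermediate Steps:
M = -50819/3 (M = (⅓)*(-50819) = -50819/3 ≈ -16940.)
1/(M - 91655) = 1/(-50819/3 - 91655) = 1/(-325784/3) = -3/325784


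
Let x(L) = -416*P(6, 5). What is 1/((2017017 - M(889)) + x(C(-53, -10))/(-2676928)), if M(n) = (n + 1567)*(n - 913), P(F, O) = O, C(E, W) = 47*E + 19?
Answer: 83654/173662441559 ≈ 4.8170e-7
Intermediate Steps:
C(E, W) = 19 + 47*E
M(n) = (-913 + n)*(1567 + n) (M(n) = (1567 + n)*(-913 + n) = (-913 + n)*(1567 + n))
x(L) = -2080 (x(L) = -416*5 = -2080)
1/((2017017 - M(889)) + x(C(-53, -10))/(-2676928)) = 1/((2017017 - (-1430671 + 889**2 + 654*889)) - 2080/(-2676928)) = 1/((2017017 - (-1430671 + 790321 + 581406)) - 2080*(-1/2676928)) = 1/((2017017 - 1*(-58944)) + 65/83654) = 1/((2017017 + 58944) + 65/83654) = 1/(2075961 + 65/83654) = 1/(173662441559/83654) = 83654/173662441559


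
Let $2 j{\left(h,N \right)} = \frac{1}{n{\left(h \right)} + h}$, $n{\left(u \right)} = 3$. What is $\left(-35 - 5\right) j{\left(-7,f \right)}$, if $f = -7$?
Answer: $5$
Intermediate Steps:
$j{\left(h,N \right)} = \frac{1}{2 \left(3 + h\right)}$
$\left(-35 - 5\right) j{\left(-7,f \right)} = \left(-35 - 5\right) \frac{1}{2 \left(3 - 7\right)} = - 40 \frac{1}{2 \left(-4\right)} = - 40 \cdot \frac{1}{2} \left(- \frac{1}{4}\right) = \left(-40\right) \left(- \frac{1}{8}\right) = 5$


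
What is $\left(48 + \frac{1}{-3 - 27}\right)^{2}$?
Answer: $\frac{2070721}{900} \approx 2300.8$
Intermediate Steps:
$\left(48 + \frac{1}{-3 - 27}\right)^{2} = \left(48 + \frac{1}{-30}\right)^{2} = \left(48 - \frac{1}{30}\right)^{2} = \left(\frac{1439}{30}\right)^{2} = \frac{2070721}{900}$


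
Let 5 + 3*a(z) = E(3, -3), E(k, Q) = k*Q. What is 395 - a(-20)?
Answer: 1199/3 ≈ 399.67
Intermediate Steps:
E(k, Q) = Q*k
a(z) = -14/3 (a(z) = -5/3 + (-3*3)/3 = -5/3 + (⅓)*(-9) = -5/3 - 3 = -14/3)
395 - a(-20) = 395 - 1*(-14/3) = 395 + 14/3 = 1199/3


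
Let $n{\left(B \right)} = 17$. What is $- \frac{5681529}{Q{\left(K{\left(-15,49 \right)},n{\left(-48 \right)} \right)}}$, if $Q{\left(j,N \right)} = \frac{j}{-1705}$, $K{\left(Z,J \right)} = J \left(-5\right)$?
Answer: $- \frac{276771627}{7} \approx -3.9539 \cdot 10^{7}$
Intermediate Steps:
$K{\left(Z,J \right)} = - 5 J$
$Q{\left(j,N \right)} = - \frac{j}{1705}$ ($Q{\left(j,N \right)} = j \left(- \frac{1}{1705}\right) = - \frac{j}{1705}$)
$- \frac{5681529}{Q{\left(K{\left(-15,49 \right)},n{\left(-48 \right)} \right)}} = - \frac{5681529}{\left(- \frac{1}{1705}\right) \left(\left(-5\right) 49\right)} = - \frac{5681529}{\left(- \frac{1}{1705}\right) \left(-245\right)} = - \frac{5681529}{\frac{49}{341}} = \left(-5681529\right) \frac{341}{49} = - \frac{276771627}{7}$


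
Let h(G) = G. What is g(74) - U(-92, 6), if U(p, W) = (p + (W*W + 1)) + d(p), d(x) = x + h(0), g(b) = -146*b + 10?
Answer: -10647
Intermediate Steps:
g(b) = 10 - 146*b
d(x) = x (d(x) = x + 0 = x)
U(p, W) = 1 + W² + 2*p (U(p, W) = (p + (W*W + 1)) + p = (p + (W² + 1)) + p = (p + (1 + W²)) + p = (1 + p + W²) + p = 1 + W² + 2*p)
g(74) - U(-92, 6) = (10 - 146*74) - (1 + 6² + 2*(-92)) = (10 - 10804) - (1 + 36 - 184) = -10794 - 1*(-147) = -10794 + 147 = -10647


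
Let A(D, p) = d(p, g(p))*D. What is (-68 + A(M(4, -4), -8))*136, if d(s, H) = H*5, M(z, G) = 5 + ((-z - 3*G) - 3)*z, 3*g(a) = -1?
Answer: -44744/3 ≈ -14915.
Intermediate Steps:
g(a) = -⅓ (g(a) = (⅓)*(-1) = -⅓)
M(z, G) = 5 + z*(-3 - z - 3*G) (M(z, G) = 5 + (-3 - z - 3*G)*z = 5 + z*(-3 - z - 3*G))
d(s, H) = 5*H
A(D, p) = -5*D/3 (A(D, p) = (5*(-⅓))*D = -5*D/3)
(-68 + A(M(4, -4), -8))*136 = (-68 - 5*(5 - 1*4² - 3*4 - 3*(-4)*4)/3)*136 = (-68 - 5*(5 - 1*16 - 12 + 48)/3)*136 = (-68 - 5*(5 - 16 - 12 + 48)/3)*136 = (-68 - 5/3*25)*136 = (-68 - 125/3)*136 = -329/3*136 = -44744/3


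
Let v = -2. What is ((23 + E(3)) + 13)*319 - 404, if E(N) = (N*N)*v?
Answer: 5338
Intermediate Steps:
E(N) = -2*N**2 (E(N) = (N*N)*(-2) = N**2*(-2) = -2*N**2)
((23 + E(3)) + 13)*319 - 404 = ((23 - 2*3**2) + 13)*319 - 404 = ((23 - 2*9) + 13)*319 - 404 = ((23 - 18) + 13)*319 - 404 = (5 + 13)*319 - 404 = 18*319 - 404 = 5742 - 404 = 5338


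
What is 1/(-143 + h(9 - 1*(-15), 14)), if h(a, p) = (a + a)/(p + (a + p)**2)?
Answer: -243/34741 ≈ -0.0069946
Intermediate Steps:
h(a, p) = 2*a/(p + (a + p)**2) (h(a, p) = (2*a)/(p + (a + p)**2) = 2*a/(p + (a + p)**2))
1/(-143 + h(9 - 1*(-15), 14)) = 1/(-143 + 2*(9 - 1*(-15))/(14 + ((9 - 1*(-15)) + 14)**2)) = 1/(-143 + 2*(9 + 15)/(14 + ((9 + 15) + 14)**2)) = 1/(-143 + 2*24/(14 + (24 + 14)**2)) = 1/(-143 + 2*24/(14 + 38**2)) = 1/(-143 + 2*24/(14 + 1444)) = 1/(-143 + 2*24/1458) = 1/(-143 + 2*24*(1/1458)) = 1/(-143 + 8/243) = 1/(-34741/243) = -243/34741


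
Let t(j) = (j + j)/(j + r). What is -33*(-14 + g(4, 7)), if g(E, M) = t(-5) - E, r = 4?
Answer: 264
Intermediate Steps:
t(j) = 2*j/(4 + j) (t(j) = (j + j)/(j + 4) = (2*j)/(4 + j) = 2*j/(4 + j))
g(E, M) = 10 - E (g(E, M) = 2*(-5)/(4 - 5) - E = 2*(-5)/(-1) - E = 2*(-5)*(-1) - E = 10 - E)
-33*(-14 + g(4, 7)) = -33*(-14 + (10 - 1*4)) = -33*(-14 + (10 - 4)) = -33*(-14 + 6) = -33*(-8) = 264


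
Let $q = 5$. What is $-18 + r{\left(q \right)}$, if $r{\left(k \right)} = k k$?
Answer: $7$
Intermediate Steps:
$r{\left(k \right)} = k^{2}$
$-18 + r{\left(q \right)} = -18 + 5^{2} = -18 + 25 = 7$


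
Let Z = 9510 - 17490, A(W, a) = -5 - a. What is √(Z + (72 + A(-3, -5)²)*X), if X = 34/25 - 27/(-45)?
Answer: 2*I*√48993/5 ≈ 88.537*I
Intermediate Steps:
X = 49/25 (X = 34*(1/25) - 27*(-1/45) = 34/25 + ⅗ = 49/25 ≈ 1.9600)
Z = -7980
√(Z + (72 + A(-3, -5)²)*X) = √(-7980 + (72 + (-5 - 1*(-5))²)*(49/25)) = √(-7980 + (72 + (-5 + 5)²)*(49/25)) = √(-7980 + (72 + 0²)*(49/25)) = √(-7980 + (72 + 0)*(49/25)) = √(-7980 + 72*(49/25)) = √(-7980 + 3528/25) = √(-195972/25) = 2*I*√48993/5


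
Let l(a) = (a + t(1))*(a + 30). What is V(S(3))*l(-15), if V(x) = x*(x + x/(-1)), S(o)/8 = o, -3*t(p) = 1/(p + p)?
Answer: 0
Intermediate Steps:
t(p) = -1/(6*p) (t(p) = -1/(3*(p + p)) = -1/(2*p)/3 = -1/(6*p))
S(o) = 8*o
l(a) = (30 + a)*(-⅙ + a) (l(a) = (a - ⅙/1)*(a + 30) = (a - ⅙*1)*(30 + a) = (a - ⅙)*(30 + a) = (-⅙ + a)*(30 + a) = (30 + a)*(-⅙ + a))
V(x) = 0 (V(x) = x*(x + x*(-1)) = x*(x - x) = x*0 = 0)
V(S(3))*l(-15) = 0*(-5 + (-15)² + (179/6)*(-15)) = 0*(-5 + 225 - 895/2) = 0*(-455/2) = 0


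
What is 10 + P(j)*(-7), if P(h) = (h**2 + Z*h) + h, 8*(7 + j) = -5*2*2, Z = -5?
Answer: -3551/4 ≈ -887.75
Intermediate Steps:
j = -19/2 (j = -7 + (-5*2*2)/8 = -7 + (-10*2)/8 = -7 + (1/8)*(-20) = -7 - 5/2 = -19/2 ≈ -9.5000)
P(h) = h**2 - 4*h (P(h) = (h**2 - 5*h) + h = h**2 - 4*h)
10 + P(j)*(-7) = 10 - 19*(-4 - 19/2)/2*(-7) = 10 - 19/2*(-27/2)*(-7) = 10 + (513/4)*(-7) = 10 - 3591/4 = -3551/4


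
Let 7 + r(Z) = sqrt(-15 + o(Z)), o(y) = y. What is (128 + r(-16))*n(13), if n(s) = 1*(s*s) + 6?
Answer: 21175 + 175*I*sqrt(31) ≈ 21175.0 + 974.36*I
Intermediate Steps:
r(Z) = -7 + sqrt(-15 + Z)
n(s) = 6 + s**2 (n(s) = 1*s**2 + 6 = s**2 + 6 = 6 + s**2)
(128 + r(-16))*n(13) = (128 + (-7 + sqrt(-15 - 16)))*(6 + 13**2) = (128 + (-7 + sqrt(-31)))*(6 + 169) = (128 + (-7 + I*sqrt(31)))*175 = (121 + I*sqrt(31))*175 = 21175 + 175*I*sqrt(31)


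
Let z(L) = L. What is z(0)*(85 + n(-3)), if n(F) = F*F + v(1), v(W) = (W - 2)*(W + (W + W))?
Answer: 0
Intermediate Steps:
v(W) = 3*W*(-2 + W) (v(W) = (-2 + W)*(W + 2*W) = (-2 + W)*(3*W) = 3*W*(-2 + W))
n(F) = -3 + F² (n(F) = F*F + 3*1*(-2 + 1) = F² + 3*1*(-1) = F² - 3 = -3 + F²)
z(0)*(85 + n(-3)) = 0*(85 + (-3 + (-3)²)) = 0*(85 + (-3 + 9)) = 0*(85 + 6) = 0*91 = 0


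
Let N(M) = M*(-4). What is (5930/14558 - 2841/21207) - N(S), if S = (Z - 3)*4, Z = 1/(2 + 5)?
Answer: -16367215716/360186757 ≈ -45.441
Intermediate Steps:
Z = ⅐ (Z = 1/7 = ⅐ ≈ 0.14286)
S = -80/7 (S = (⅐ - 3)*4 = -20/7*4 = -80/7 ≈ -11.429)
N(M) = -4*M
(5930/14558 - 2841/21207) - N(S) = (5930/14558 - 2841/21207) - (-4)*(-80)/7 = (5930*(1/14558) - 2841*1/21207) - 1*320/7 = (2965/7279 - 947/7069) - 320/7 = 14066372/51455251 - 320/7 = -16367215716/360186757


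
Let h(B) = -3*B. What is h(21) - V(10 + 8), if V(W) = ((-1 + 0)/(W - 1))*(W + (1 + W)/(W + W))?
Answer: -37889/612 ≈ -61.910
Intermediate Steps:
V(W) = -(W + (1 + W)/(2*W))/(-1 + W) (V(W) = (-1/(-1 + W))*(W + (1 + W)/((2*W))) = (-1/(-1 + W))*(W + (1 + W)*(1/(2*W))) = (-1/(-1 + W))*(W + (1 + W)/(2*W)) = -(W + (1 + W)/(2*W))/(-1 + W))
h(21) - V(10 + 8) = -3*21 - (-1 - (10 + 8) - 2*(10 + 8)**2)/(2*(10 + 8)*(-1 + (10 + 8))) = -63 - (-1 - 1*18 - 2*18**2)/(2*18*(-1 + 18)) = -63 - (-1 - 18 - 2*324)/(2*18*17) = -63 - (-1 - 18 - 648)/(2*18*17) = -63 - (-667)/(2*18*17) = -63 - 1*(-667/612) = -63 + 667/612 = -37889/612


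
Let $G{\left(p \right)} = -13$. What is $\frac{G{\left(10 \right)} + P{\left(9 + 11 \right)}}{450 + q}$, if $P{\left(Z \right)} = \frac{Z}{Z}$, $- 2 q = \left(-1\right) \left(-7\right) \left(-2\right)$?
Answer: $- \frac{12}{457} \approx -0.026258$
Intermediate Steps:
$q = 7$ ($q = - \frac{\left(-1\right) \left(-7\right) \left(-2\right)}{2} = - \frac{7 \left(-2\right)}{2} = \left(- \frac{1}{2}\right) \left(-14\right) = 7$)
$P{\left(Z \right)} = 1$
$\frac{G{\left(10 \right)} + P{\left(9 + 11 \right)}}{450 + q} = \frac{-13 + 1}{450 + 7} = - \frac{12}{457}$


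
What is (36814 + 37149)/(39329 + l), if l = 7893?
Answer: 73963/47222 ≈ 1.5663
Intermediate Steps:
(36814 + 37149)/(39329 + l) = (36814 + 37149)/(39329 + 7893) = 73963/47222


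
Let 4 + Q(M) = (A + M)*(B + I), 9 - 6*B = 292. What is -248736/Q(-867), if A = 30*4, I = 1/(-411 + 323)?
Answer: -21888768/3100943 ≈ -7.0587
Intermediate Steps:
B = -283/6 (B = 3/2 - 1/6*292 = 3/2 - 146/3 = -283/6 ≈ -47.167)
I = -1/88 (I = 1/(-88) = -1/88 ≈ -0.011364)
A = 120
Q(M) = -62319/11 - 12455*M/264 (Q(M) = -4 + (120 + M)*(-283/6 - 1/88) = -4 + (120 + M)*(-12455/264) = -4 + (-62275/11 - 12455*M/264) = -62319/11 - 12455*M/264)
-248736/Q(-867) = -248736/(-62319/11 - 12455/264*(-867)) = -248736/(-62319/11 + 3599495/88) = -248736/3100943/88 = -248736*88/3100943 = -21888768/3100943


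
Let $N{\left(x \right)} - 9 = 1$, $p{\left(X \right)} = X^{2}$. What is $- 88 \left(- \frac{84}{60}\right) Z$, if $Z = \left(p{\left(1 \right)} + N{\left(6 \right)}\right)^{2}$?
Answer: $\frac{74536}{5} \approx 14907.0$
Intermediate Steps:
$N{\left(x \right)} = 10$ ($N{\left(x \right)} = 9 + 1 = 10$)
$Z = 121$ ($Z = \left(1^{2} + 10\right)^{2} = \left(1 + 10\right)^{2} = 11^{2} = 121$)
$- 88 \left(- \frac{84}{60}\right) Z = - 88 \left(- \frac{84}{60}\right) 121 = - 88 \left(\left(-84\right) \frac{1}{60}\right) 121 = \left(-88\right) \left(- \frac{7}{5}\right) 121 = \frac{616}{5} \cdot 121 = \frac{74536}{5}$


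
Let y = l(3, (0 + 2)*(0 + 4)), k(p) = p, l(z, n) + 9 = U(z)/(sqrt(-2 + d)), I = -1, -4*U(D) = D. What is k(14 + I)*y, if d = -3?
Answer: -117 + 39*I*sqrt(5)/20 ≈ -117.0 + 4.3603*I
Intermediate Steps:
U(D) = -D/4
l(z, n) = -9 + I*z*sqrt(5)/20 (l(z, n) = -9 + (-z/4)/(sqrt(-2 - 3)) = -9 + (-z/4)/(sqrt(-5)) = -9 + (-z/4)/((I*sqrt(5))) = -9 + (-z/4)*(-I*sqrt(5)/5) = -9 + I*z*sqrt(5)/20)
y = -9 + 3*I*sqrt(5)/20 (y = -9 + (1/20)*I*3*sqrt(5) = -9 + 3*I*sqrt(5)/20 ≈ -9.0 + 0.33541*I)
k(14 + I)*y = (14 - 1)*(-9 + 3*I*sqrt(5)/20) = 13*(-9 + 3*I*sqrt(5)/20) = -117 + 39*I*sqrt(5)/20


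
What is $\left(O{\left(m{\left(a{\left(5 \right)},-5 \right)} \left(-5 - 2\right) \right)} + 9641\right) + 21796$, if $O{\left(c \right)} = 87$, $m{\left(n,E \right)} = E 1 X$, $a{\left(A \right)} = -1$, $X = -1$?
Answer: $31524$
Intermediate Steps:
$m{\left(n,E \right)} = - E$ ($m{\left(n,E \right)} = E 1 \left(-1\right) = E \left(-1\right) = - E$)
$\left(O{\left(m{\left(a{\left(5 \right)},-5 \right)} \left(-5 - 2\right) \right)} + 9641\right) + 21796 = \left(87 + 9641\right) + 21796 = 9728 + 21796 = 31524$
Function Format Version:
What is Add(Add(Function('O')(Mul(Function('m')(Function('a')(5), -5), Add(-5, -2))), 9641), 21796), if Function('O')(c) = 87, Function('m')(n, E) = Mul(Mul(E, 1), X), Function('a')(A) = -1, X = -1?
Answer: 31524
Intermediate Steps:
Function('m')(n, E) = Mul(-1, E) (Function('m')(n, E) = Mul(Mul(E, 1), -1) = Mul(E, -1) = Mul(-1, E))
Add(Add(Function('O')(Mul(Function('m')(Function('a')(5), -5), Add(-5, -2))), 9641), 21796) = Add(Add(87, 9641), 21796) = Add(9728, 21796) = 31524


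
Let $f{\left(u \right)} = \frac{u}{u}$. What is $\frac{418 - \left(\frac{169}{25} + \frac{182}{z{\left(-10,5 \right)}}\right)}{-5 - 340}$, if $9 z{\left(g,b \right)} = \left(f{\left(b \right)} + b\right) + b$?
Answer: $- \frac{24047}{31625} \approx -0.76038$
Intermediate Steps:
$f{\left(u \right)} = 1$
$z{\left(g,b \right)} = \frac{1}{9} + \frac{2 b}{9}$ ($z{\left(g,b \right)} = \frac{\left(1 + b\right) + b}{9} = \frac{1 + 2 b}{9} = \frac{1}{9} + \frac{2 b}{9}$)
$\frac{418 - \left(\frac{169}{25} + \frac{182}{z{\left(-10,5 \right)}}\right)}{-5 - 340} = \frac{418 - \left(\frac{169}{25} + \frac{182}{\frac{1}{9} + \frac{2}{9} \cdot 5}\right)}{-5 - 340} = \frac{418 - \left(\frac{169}{25} + \frac{182}{\frac{1}{9} + \frac{10}{9}}\right)}{-345} = \left(418 - \left(\frac{169}{25} + \frac{182}{\frac{11}{9}}\right)\right) \left(- \frac{1}{345}\right) = \left(418 - \frac{42809}{275}\right) \left(- \frac{1}{345}\right) = \frac{72141}{275} \left(- \frac{1}{345}\right) = - \frac{24047}{31625}$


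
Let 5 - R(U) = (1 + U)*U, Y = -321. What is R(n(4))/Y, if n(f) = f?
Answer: 5/107 ≈ 0.046729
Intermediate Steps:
R(U) = 5 - U*(1 + U) (R(U) = 5 - (1 + U)*U = 5 - U*(1 + U))
R(n(4))/Y = (5 - 1*4 - 1*4²)/(-321) = (5 - 4 - 1*16)*(-1/321) = (5 - 4 - 16)*(-1/321) = -15*(-1/321) = 5/107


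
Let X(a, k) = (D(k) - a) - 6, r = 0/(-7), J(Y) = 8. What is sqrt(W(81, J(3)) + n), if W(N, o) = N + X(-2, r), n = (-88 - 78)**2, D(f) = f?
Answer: sqrt(27633) ≈ 166.23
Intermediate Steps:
n = 27556 (n = (-166)**2 = 27556)
r = 0 (r = 0*(-1/7) = 0)
X(a, k) = -6 + k - a (X(a, k) = (k - a) - 6 = -6 + k - a)
W(N, o) = -4 + N (W(N, o) = N + (-6 + 0 - 1*(-2)) = N + (-6 + 0 + 2) = N - 4 = -4 + N)
sqrt(W(81, J(3)) + n) = sqrt((-4 + 81) + 27556) = sqrt(77 + 27556) = sqrt(27633)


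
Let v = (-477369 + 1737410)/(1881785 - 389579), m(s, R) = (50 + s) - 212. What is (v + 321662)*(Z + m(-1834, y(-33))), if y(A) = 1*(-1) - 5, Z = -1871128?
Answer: -449537796743812106/746103 ≈ -6.0251e+11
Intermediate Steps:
y(A) = -6 (y(A) = -1 - 5 = -6)
m(s, R) = -162 + s
v = 1260041/1492206 ≈ 0.84441
(v + 321662)*(Z + m(-1834, y(-33))) = (1260041/1492206 + 321662)*(-1871128 + (-162 - 1834)) = 479987226413*(-1871128 - 1996)/1492206 = (479987226413/1492206)*(-1873124) = -449537796743812106/746103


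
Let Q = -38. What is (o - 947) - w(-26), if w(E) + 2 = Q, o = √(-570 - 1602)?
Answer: -907 + 2*I*√543 ≈ -907.0 + 46.605*I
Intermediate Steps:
o = 2*I*√543 (o = √(-2172) = 2*I*√543 ≈ 46.605*I)
w(E) = -40 (w(E) = -2 - 38 = -40)
(o - 947) - w(-26) = (2*I*√543 - 947) - 1*(-40) = (-947 + 2*I*√543) + 40 = -907 + 2*I*√543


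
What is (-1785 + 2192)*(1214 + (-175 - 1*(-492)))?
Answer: 623117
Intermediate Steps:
(-1785 + 2192)*(1214 + (-175 - 1*(-492))) = 407*(1214 + (-175 + 492)) = 407*(1214 + 317) = 407*1531 = 623117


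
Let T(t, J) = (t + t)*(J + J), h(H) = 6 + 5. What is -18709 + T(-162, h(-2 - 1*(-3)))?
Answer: -25837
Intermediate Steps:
h(H) = 11
T(t, J) = 4*J*t (T(t, J) = (2*t)*(2*J) = 4*J*t)
-18709 + T(-162, h(-2 - 1*(-3))) = -18709 + 4*11*(-162) = -18709 - 7128 = -25837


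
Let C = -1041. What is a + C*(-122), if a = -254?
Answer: 126748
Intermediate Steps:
a + C*(-122) = -254 - 1041*(-122) = -254 + 127002 = 126748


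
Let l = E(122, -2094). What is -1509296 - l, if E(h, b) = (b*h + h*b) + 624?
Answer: -998984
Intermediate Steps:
E(h, b) = 624 + 2*b*h (E(h, b) = (b*h + b*h) + 624 = 2*b*h + 624 = 624 + 2*b*h)
l = -510312 (l = 624 + 2*(-2094)*122 = 624 - 510936 = -510312)
-1509296 - l = -1509296 - 1*(-510312) = -1509296 + 510312 = -998984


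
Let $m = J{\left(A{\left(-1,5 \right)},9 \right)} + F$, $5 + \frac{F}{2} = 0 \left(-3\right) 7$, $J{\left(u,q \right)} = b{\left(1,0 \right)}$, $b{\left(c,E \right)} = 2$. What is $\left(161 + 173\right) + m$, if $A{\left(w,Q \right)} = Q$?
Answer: $326$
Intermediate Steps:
$J{\left(u,q \right)} = 2$
$F = -10$ ($F = -10 + 2 \cdot 0 \left(-3\right) 7 = -10 + 2 \cdot 0 \cdot 7 = -10 + 2 \cdot 0 = -10 + 0 = -10$)
$m = -8$ ($m = 2 - 10 = -8$)
$\left(161 + 173\right) + m = \left(161 + 173\right) - 8 = 334 - 8 = 326$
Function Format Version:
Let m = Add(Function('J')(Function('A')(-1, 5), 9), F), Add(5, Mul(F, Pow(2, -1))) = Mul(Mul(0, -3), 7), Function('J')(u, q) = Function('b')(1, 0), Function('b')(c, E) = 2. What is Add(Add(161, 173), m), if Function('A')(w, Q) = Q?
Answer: 326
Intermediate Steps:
Function('J')(u, q) = 2
F = -10 (F = Add(-10, Mul(2, Mul(Mul(0, -3), 7))) = Add(-10, Mul(2, Mul(0, 7))) = Add(-10, Mul(2, 0)) = Add(-10, 0) = -10)
m = -8 (m = Add(2, -10) = -8)
Add(Add(161, 173), m) = Add(Add(161, 173), -8) = Add(334, -8) = 326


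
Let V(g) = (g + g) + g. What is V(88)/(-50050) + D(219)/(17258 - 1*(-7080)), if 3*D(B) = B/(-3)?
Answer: -1042243/166106850 ≈ -0.0062745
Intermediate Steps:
V(g) = 3*g (V(g) = 2*g + g = 3*g)
D(B) = -B/9 (D(B) = (B/(-3))/3 = (B*(-⅓))/3 = (-B/3)/3 = -B/9)
V(88)/(-50050) + D(219)/(17258 - 1*(-7080)) = (3*88)/(-50050) + (-⅑*219)/(17258 - 1*(-7080)) = 264*(-1/50050) - 73/(3*(17258 + 7080)) = -12/2275 - 73/3/24338 = -12/2275 - 73/3*1/24338 = -12/2275 - 73/73014 = -1042243/166106850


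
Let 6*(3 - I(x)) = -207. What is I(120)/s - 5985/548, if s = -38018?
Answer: -28444785/2604233 ≈ -10.923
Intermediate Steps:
I(x) = 75/2 (I(x) = 3 - ⅙*(-207) = 3 + 69/2 = 75/2)
I(120)/s - 5985/548 = (75/2)/(-38018) - 5985/548 = (75/2)*(-1/38018) - 5985*1/548 = -75/76036 - 5985/548 = -28444785/2604233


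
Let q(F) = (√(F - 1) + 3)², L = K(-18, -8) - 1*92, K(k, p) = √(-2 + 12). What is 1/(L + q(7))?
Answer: 1/(-77 + √10 + 6*√6) ≈ -0.016909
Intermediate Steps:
K(k, p) = √10
L = -92 + √10 (L = √10 - 1*92 = √10 - 92 = -92 + √10 ≈ -88.838)
q(F) = (3 + √(-1 + F))² (q(F) = (√(-1 + F) + 3)² = (3 + √(-1 + F))²)
1/(L + q(7)) = 1/((-92 + √10) + (3 + √(-1 + 7))²) = 1/((-92 + √10) + (3 + √6)²) = 1/(-92 + √10 + (3 + √6)²)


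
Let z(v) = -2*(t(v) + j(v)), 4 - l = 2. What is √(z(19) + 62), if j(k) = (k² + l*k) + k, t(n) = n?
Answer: 2*I*√203 ≈ 28.496*I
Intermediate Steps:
l = 2 (l = 4 - 1*2 = 4 - 2 = 2)
j(k) = k² + 3*k (j(k) = (k² + 2*k) + k = k² + 3*k)
z(v) = -2*v - 2*v*(3 + v) (z(v) = -2*(v + v*(3 + v)) = -2*v - 2*v*(3 + v))
√(z(19) + 62) = √(2*19*(-4 - 1*19) + 62) = √(2*19*(-4 - 19) + 62) = √(2*19*(-23) + 62) = √(-874 + 62) = √(-812) = 2*I*√203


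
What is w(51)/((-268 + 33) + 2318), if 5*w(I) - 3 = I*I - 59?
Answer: 509/2083 ≈ 0.24436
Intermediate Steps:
w(I) = -56/5 + I**2/5 (w(I) = 3/5 + (I*I - 59)/5 = 3/5 + (I**2 - 59)/5 = 3/5 + (-59 + I**2)/5 = 3/5 + (-59/5 + I**2/5) = -56/5 + I**2/5)
w(51)/((-268 + 33) + 2318) = (-56/5 + (1/5)*51**2)/((-268 + 33) + 2318) = (-56/5 + (1/5)*2601)/(-235 + 2318) = (-56/5 + 2601/5)/2083 = 509*(1/2083) = 509/2083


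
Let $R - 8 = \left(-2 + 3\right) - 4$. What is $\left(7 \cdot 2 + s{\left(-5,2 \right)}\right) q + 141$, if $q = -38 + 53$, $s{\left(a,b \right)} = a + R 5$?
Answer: $651$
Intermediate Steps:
$R = 5$ ($R = 8 + \left(\left(-2 + 3\right) - 4\right) = 8 + \left(1 - 4\right) = 8 - 3 = 5$)
$s{\left(a,b \right)} = 25 + a$ ($s{\left(a,b \right)} = a + 5 \cdot 5 = a + 25 = 25 + a$)
$q = 15$
$\left(7 \cdot 2 + s{\left(-5,2 \right)}\right) q + 141 = \left(7 \cdot 2 + \left(25 - 5\right)\right) 15 + 141 = \left(14 + 20\right) 15 + 141 = 34 \cdot 15 + 141 = 510 + 141 = 651$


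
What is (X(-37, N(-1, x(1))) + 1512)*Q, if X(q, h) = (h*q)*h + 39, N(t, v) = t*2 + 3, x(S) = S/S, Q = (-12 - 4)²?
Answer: 387584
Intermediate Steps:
Q = 256 (Q = (-16)² = 256)
x(S) = 1
N(t, v) = 3 + 2*t (N(t, v) = 2*t + 3 = 3 + 2*t)
X(q, h) = 39 + q*h² (X(q, h) = q*h² + 39 = 39 + q*h²)
(X(-37, N(-1, x(1))) + 1512)*Q = ((39 - 37*(3 + 2*(-1))²) + 1512)*256 = ((39 - 37*(3 - 2)²) + 1512)*256 = ((39 - 37*1²) + 1512)*256 = ((39 - 37*1) + 1512)*256 = ((39 - 37) + 1512)*256 = (2 + 1512)*256 = 1514*256 = 387584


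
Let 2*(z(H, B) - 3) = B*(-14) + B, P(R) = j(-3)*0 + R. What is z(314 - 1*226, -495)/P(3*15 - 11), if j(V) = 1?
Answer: 6441/68 ≈ 94.721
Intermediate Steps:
P(R) = R (P(R) = 1*0 + R = 0 + R = R)
z(H, B) = 3 - 13*B/2 (z(H, B) = 3 + (B*(-14) + B)/2 = 3 + (-14*B + B)/2 = 3 + (-13*B)/2 = 3 - 13*B/2)
z(314 - 1*226, -495)/P(3*15 - 11) = (3 - 13/2*(-495))/(3*15 - 11) = (3 + 6435/2)/(45 - 11) = (6441/2)/34 = (6441/2)*(1/34) = 6441/68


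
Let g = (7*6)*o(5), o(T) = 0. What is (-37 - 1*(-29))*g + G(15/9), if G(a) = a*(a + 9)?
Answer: 160/9 ≈ 17.778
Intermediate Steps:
G(a) = a*(9 + a)
g = 0 (g = (7*6)*0 = 42*0 = 0)
(-37 - 1*(-29))*g + G(15/9) = (-37 - 1*(-29))*0 + (15/9)*(9 + 15/9) = (-37 + 29)*0 + (15*(⅑))*(9 + 15*(⅑)) = -8*0 + 5*(9 + 5/3)/3 = 0 + (5/3)*(32/3) = 0 + 160/9 = 160/9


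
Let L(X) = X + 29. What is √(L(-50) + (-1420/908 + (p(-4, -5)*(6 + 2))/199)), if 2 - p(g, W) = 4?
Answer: I*√46207913430/45173 ≈ 4.7586*I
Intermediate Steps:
p(g, W) = -2 (p(g, W) = 2 - 1*4 = 2 - 4 = -2)
L(X) = 29 + X
√(L(-50) + (-1420/908 + (p(-4, -5)*(6 + 2))/199)) = √((29 - 50) + (-1420/908 - 2*(6 + 2)/199)) = √(-21 + (-1420*1/908 - 2*8*(1/199))) = √(-21 + (-355/227 - 16*1/199)) = √(-21 + (-355/227 - 16/199)) = √(-21 - 74277/45173) = √(-1022910/45173) = I*√46207913430/45173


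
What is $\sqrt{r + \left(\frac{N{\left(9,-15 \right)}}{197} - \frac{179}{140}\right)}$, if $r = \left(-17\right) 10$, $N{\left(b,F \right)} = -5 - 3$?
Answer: $\frac{i \sqrt{32578757785}}{13790} \approx 13.089 i$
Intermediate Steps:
$N{\left(b,F \right)} = -8$ ($N{\left(b,F \right)} = -5 - 3 = -8$)
$r = -170$
$\sqrt{r + \left(\frac{N{\left(9,-15 \right)}}{197} - \frac{179}{140}\right)} = \sqrt{-170 - \left(\frac{8}{197} + \frac{179}{140}\right)} = \sqrt{-170 - \frac{36383}{27580}} = \sqrt{- \frac{4724983}{27580}} = \frac{i \sqrt{32578757785}}{13790}$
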